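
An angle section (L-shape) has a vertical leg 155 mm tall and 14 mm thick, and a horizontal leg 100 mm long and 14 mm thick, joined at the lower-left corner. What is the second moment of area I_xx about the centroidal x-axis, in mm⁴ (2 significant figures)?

Split into non-overlapping primitives; take the origin at the lower-left of the bounding box.
Vertical leg: 14 × 155, A = 2 170 mm², y = 77.5 mm, Ī = 4 344 521 mm⁴.
Horizontal leg (remainder): 86 × 14, A = 1 204 mm², y = 7 mm, Ī = 19 665 mm⁴.
Centroid: ȳ = ΣA·y / ΣA = 52.34 mm.
Transfer each piece to the centroidal x-axis using Ī + A·d² with d = y − 52.34:
  vertical leg: d = 25.16 mm → contributes +5 717 933 mm⁴
  horizontal leg (remainder): d = -45.34 mm → contributes +2 495 001 mm⁴
Total I = 8 212 933 mm⁴.

I_xx ≈ 8.2 × 10⁶ mm⁴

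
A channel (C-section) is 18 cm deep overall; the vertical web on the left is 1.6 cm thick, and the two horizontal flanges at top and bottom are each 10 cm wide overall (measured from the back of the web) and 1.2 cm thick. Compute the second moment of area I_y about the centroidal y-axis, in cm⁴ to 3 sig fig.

I_y ≈ 421 cm⁴

Split into non-overlapping primitives; take the origin at the lower-left of the bounding box.
Web: 1.6 × 18, A = 28.8 cm², x = 0.8 cm, Ī = 6.144 cm⁴.
Top flange (beyond web): 8.4 × 1.2, A = 10.08 cm², x = 5.8 cm, Ī = 59.27 cm⁴.
Bottom flange (beyond web): 8.4 × 1.2, A = 10.08 cm², x = 5.8 cm, Ī = 59.27 cm⁴.
Centroid: x̄ = ΣA·x / ΣA = 2.8588 cm.
Transfer each piece to the centroidal y-axis using Ī + A·d² with d = x − 2.8588:
  web: d = -2.0588 cm → contributes +128.22 cm⁴
  top flange (beyond web): d = 2.9412 cm → contributes +146.47 cm⁴
  bottom flange (beyond web): d = 2.9412 cm → contributes +146.47 cm⁴
Total I = 421.16 cm⁴.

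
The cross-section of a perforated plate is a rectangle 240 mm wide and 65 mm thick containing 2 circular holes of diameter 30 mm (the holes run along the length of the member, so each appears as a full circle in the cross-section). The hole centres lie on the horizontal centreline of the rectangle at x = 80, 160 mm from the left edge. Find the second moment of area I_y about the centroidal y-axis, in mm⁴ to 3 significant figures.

I_y ≈ 7.25 × 10⁷ mm⁴

Decompose the section into non-overlapping parts with the origin at the bottom-left of its bounding rectangle.
Plate: 240 × 65, A = 15 600 mm², x = 120 mm, Ī = 74 880 000 mm⁴.
Hole 1 (subtracted): ⌀30, A = 706.86 mm², x = 80 mm, Ī = 39 761 mm⁴.
Hole 2 (subtracted): ⌀30, A = 706.86 mm², x = 160 mm, Ī = 39 761 mm⁴.
By symmetry the centroid is at mid-width, x̄ = 120 mm.
Transfer each piece to the centroidal y-axis using Ī + A·d² with d = x − 120:
  plate: d = 0 mm → contributes +74 880 000 mm⁴
  hole 1: d = -40 mm → contributes −1 170 734 mm⁴
  hole 2: d = 40 mm → contributes −1 170 734 mm⁴
Total I = 72 538 532 mm⁴.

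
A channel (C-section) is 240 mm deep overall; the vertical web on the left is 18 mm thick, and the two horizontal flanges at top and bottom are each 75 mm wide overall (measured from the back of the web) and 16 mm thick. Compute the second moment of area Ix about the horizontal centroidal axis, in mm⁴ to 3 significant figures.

Ix ≈ 4.37 × 10⁷ mm⁴

Decompose the section into non-overlapping parts with the origin at the bottom-left of its bounding rectangle.
Web: 18 × 240, A = 4 320 mm², y = 120 mm, Ī = 20 736 000 mm⁴.
Top flange (beyond web): 57 × 16, A = 912 mm², y = 232 mm, Ī = 19 456 mm⁴.
Bottom flange (beyond web): 57 × 16, A = 912 mm², y = 8 mm, Ī = 19 456 mm⁴.
By symmetry the centroid is at mid-height, ȳ = 120 mm.
Transfer each piece to the horizontal centroidal axis using Ī + A·d² with d = y − 120:
  web: d = 0 mm → contributes +20 736 000 mm⁴
  top flange (beyond web): d = 112 mm → contributes +11 459 584 mm⁴
  bottom flange (beyond web): d = -112 mm → contributes +11 459 584 mm⁴
Total I = 43 655 168 mm⁴.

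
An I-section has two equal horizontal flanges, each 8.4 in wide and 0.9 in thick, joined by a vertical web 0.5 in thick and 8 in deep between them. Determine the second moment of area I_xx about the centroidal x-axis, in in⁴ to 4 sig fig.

I_xx ≈ 321.8 in⁴

Treat the section as a set of non-overlapping primitives; coordinates are from the bounding-box lower-left.
Bottom flange: 8.4 × 0.9, A = 7.56 in², y = 0.45 in, Ī = 0.5103 in⁴.
Web: 0.5 × 8, A = 4 in², y = 4.9 in, Ī = 21.3333 in⁴.
Top flange: 8.4 × 0.9, A = 7.56 in², y = 9.35 in, Ī = 0.5103 in⁴.
By symmetry the centroid is at mid-height, ȳ = 4.9 in.
Transfer each piece to the centroidal x-axis using Ī + A·d² with d = y − 4.9:
  bottom flange: d = -4.45 in → contributes +150.217 in⁴
  web: d = 0 in → contributes +21.3333 in⁴
  top flange: d = 4.45 in → contributes +150.217 in⁴
Total I = 321.768 in⁴.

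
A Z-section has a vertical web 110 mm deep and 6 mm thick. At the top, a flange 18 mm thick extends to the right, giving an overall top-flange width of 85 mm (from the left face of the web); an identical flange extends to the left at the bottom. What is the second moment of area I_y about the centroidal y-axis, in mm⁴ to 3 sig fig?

Break the section into simple shapes (no overlaps), measuring from the bottom-left corner of the bounding box.
Web: 6 × 110, A = 660 mm², x = 82 mm, Ī = 1 980 mm⁴.
Top flange (beyond web): 79 × 18, A = 1 422 mm², x = 124.5 mm, Ī = 739 559 mm⁴.
Bottom flange (beyond web): 79 × 18, A = 1 422 mm², x = 39.5 mm, Ī = 739 559 mm⁴.
Centroid: x̄ = ΣA·x / ΣA = 82 mm.
Transfer each piece to the centroidal y-axis using Ī + A·d² with d = x − 82:
  web: d = 0 mm → contributes +1 980 mm⁴
  top flange (beyond web): d = 42.5 mm → contributes +3 308 046 mm⁴
  bottom flange (beyond web): d = -42.5 mm → contributes +3 308 046 mm⁴
Total I = 6 618 072 mm⁴.

I_y ≈ 6.62 × 10⁶ mm⁴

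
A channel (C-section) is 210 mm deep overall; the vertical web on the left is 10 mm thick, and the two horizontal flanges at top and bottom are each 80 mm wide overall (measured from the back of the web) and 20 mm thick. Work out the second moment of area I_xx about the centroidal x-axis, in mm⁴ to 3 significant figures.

Treat the section as a set of non-overlapping primitives; coordinates are from the bounding-box lower-left.
Web: 10 × 210, A = 2 100 mm², y = 105 mm, Ī = 7 717 500 mm⁴.
Top flange (beyond web): 70 × 20, A = 1 400 mm², y = 200 mm, Ī = 46 667 mm⁴.
Bottom flange (beyond web): 70 × 20, A = 1 400 mm², y = 10 mm, Ī = 46 667 mm⁴.
By symmetry the centroid is at mid-height, ȳ = 105 mm.
Transfer each piece to the centroidal x-axis using Ī + A·d² with d = y − 105:
  web: d = 0 mm → contributes +7 717 500 mm⁴
  top flange (beyond web): d = 95 mm → contributes +12 681 667 mm⁴
  bottom flange (beyond web): d = -95 mm → contributes +12 681 667 mm⁴
Total I = 33 080 833 mm⁴.

I_xx ≈ 3.31 × 10⁷ mm⁴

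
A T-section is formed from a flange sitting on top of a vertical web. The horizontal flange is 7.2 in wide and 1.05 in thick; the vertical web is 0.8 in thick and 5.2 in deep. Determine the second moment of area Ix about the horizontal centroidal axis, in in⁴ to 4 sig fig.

Split into non-overlapping primitives; take the origin at the lower-left of the bounding box.
Flange: 7.2 × 1.05, A = 7.56 in², y = 5.725 in, Ī = 0.694575 in⁴.
Web: 0.8 × 5.2, A = 4.16 in², y = 2.6 in, Ī = 9.37387 in⁴.
Centroid: ȳ = ΣA·y / ΣA = 4.61578 in.
Transfer each piece to the horizontal centroidal axis using Ī + A·d² with d = y − 4.61578:
  flange: d = 1.10922 in → contributes +9.99608 in⁴
  web: d = -2.01578 in → contributes +26.2776 in⁴
Total I = 36.2736 in⁴.

Ix ≈ 36.27 in⁴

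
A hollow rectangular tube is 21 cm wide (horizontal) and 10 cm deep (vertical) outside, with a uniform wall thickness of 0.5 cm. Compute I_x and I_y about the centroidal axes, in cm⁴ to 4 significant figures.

I_x ≈ 535.0 cm⁴, I_y ≈ 1718 cm⁴

Split into non-overlapping primitives; take the origin at the lower-left of the bounding box.
Outer rectangle: 21 × 10, A = 210 cm², y = 5 cm, Ī = 1 750 cm⁴.
Inner void (subtracted): 20 × 9, A = 180 cm², y = 5 cm, Ī = 1 215 cm⁴.
By symmetry the centroid is at mid-height, ȳ = 5 cm.
All pieces are centred on the centroidal x-axis, so I = ΣĪ (holes subtracted) = 535 cm⁴.
Repeating about the centroidal y-axis gives I_y = 1717.5 cm⁴.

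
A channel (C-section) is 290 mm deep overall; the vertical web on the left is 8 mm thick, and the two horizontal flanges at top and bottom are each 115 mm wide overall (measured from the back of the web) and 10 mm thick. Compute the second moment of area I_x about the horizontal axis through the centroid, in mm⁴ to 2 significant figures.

I_x ≈ 5.8 × 10⁷ mm⁴

Treat the section as a set of non-overlapping primitives; coordinates are from the bounding-box lower-left.
Web: 8 × 290, A = 2 320 mm², y = 145 mm, Ī = 16 259 333 mm⁴.
Top flange (beyond web): 107 × 10, A = 1 070 mm², y = 285 mm, Ī = 8 917 mm⁴.
Bottom flange (beyond web): 107 × 10, A = 1 070 mm², y = 5 mm, Ī = 8 917 mm⁴.
By symmetry the centroid is at mid-height, ȳ = 145 mm.
Transfer each piece to the horizontal axis through the centroid using Ī + A·d² with d = y − 145:
  web: d = 0 mm → contributes +16 259 333 mm⁴
  top flange (beyond web): d = 140 mm → contributes +20 980 917 mm⁴
  bottom flange (beyond web): d = -140 mm → contributes +20 980 917 mm⁴
Total I = 58 221 167 mm⁴.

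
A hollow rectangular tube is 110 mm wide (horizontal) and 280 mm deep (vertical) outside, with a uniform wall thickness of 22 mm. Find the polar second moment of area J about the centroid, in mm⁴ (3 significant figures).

J ≈ 1.54 × 10⁸ mm⁴

Break the section into simple shapes (no overlaps), measuring from the bottom-left corner of the bounding box.
Outer rectangle: 110 × 280, A = 30 800 mm², y = 140 mm, Ī = 201 226 667 mm⁴.
Inner void (subtracted): 66 × 236, A = 15 576 mm², y = 140 mm, Ī = 72 293 408 mm⁴.
By symmetry the centroid is at mid-height, ȳ = 140 mm.
All pieces are centred on the centroidal x-axis, so I = ΣĪ (holes subtracted) = 128 933 259 mm⁴.
Repeating about the centroidal y-axis gives I_y = 25 402 579 mm⁴.
Polar second moment: J = I_x + I_y = 154 335 837 mm⁴.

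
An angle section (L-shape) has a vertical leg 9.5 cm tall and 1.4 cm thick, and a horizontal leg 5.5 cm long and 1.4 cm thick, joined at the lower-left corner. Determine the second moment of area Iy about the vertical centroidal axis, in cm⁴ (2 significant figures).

Iy ≈ 41 cm⁴

Break the section into simple shapes (no overlaps), measuring from the bottom-left corner of the bounding box.
Vertical leg: 1.4 × 9.5, A = 13.3 cm², x = 0.7 cm, Ī = 2.172 cm⁴.
Horizontal leg (remainder): 4.1 × 1.4, A = 5.74 cm², x = 3.45 cm, Ī = 8.041 cm⁴.
Centroid: x̄ = ΣA·x / ΣA = 1.529 cm.
Transfer each piece to the vertical centroidal axis using Ī + A·d² with d = x − 1.529:
  vertical leg: d = -0.829 cm → contributes +11.31 cm⁴
  horizontal leg (remainder): d = 1.921 cm → contributes +29.22 cm⁴
Total I = 40.54 cm⁴.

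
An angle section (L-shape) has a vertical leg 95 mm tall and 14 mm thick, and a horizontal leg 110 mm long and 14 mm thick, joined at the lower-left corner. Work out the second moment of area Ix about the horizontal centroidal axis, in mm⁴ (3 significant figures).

Break the section into simple shapes (no overlaps), measuring from the bottom-left corner of the bounding box.
Vertical leg: 14 × 95, A = 1 330 mm², y = 47.5 mm, Ī = 1 000 271 mm⁴.
Horizontal leg (remainder): 96 × 14, A = 1 344 mm², y = 7 mm, Ī = 21 952 mm⁴.
Centroid: ȳ = ΣA·y / ΣA = 27.144 mm.
Transfer each piece to the horizontal centroidal axis using Ī + A·d² with d = y − 27.144:
  vertical leg: d = 20.356 mm → contributes +1 551 380 mm⁴
  horizontal leg (remainder): d = -20.144 mm → contributes +567 320 mm⁴
Total I = 2 118 700 mm⁴.

Ix ≈ 2.12 × 10⁶ mm⁴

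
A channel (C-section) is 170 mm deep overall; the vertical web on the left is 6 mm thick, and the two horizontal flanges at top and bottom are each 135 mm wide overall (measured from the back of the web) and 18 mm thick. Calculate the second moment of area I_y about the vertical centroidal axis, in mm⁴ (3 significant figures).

Split into non-overlapping primitives; take the origin at the lower-left of the bounding box.
Web: 6 × 170, A = 1 020 mm², x = 3 mm, Ī = 3 060 mm⁴.
Top flange (beyond web): 129 × 18, A = 2 322 mm², x = 70.5 mm, Ī = 3 220 034 mm⁴.
Bottom flange (beyond web): 129 × 18, A = 2 322 mm², x = 70.5 mm, Ī = 3 220 034 mm⁴.
Centroid: x̄ = ΣA·x / ΣA = 58.344 mm.
Transfer each piece to the vertical centroidal axis using Ī + A·d² with d = x − 58.344:
  web: d = -55.344 mm → contributes +3 127 309 mm⁴
  top flange (beyond web): d = 12.156 mm → contributes +3 563 136 mm⁴
  bottom flange (beyond web): d = 12.156 mm → contributes +3 563 136 mm⁴
Total I = 10 253 581 mm⁴.

I_y ≈ 1.03 × 10⁷ mm⁴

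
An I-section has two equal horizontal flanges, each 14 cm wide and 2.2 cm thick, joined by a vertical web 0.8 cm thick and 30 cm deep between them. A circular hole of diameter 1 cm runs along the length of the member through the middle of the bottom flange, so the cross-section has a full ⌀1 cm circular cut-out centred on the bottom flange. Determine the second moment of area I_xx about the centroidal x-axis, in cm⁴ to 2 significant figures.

Split into non-overlapping primitives; take the origin at the lower-left of the bounding box.
Bottom flange: 14 × 2.2, A = 30.8 cm², y = 1.1 cm, Ī = 12.42 cm⁴.
Web: 0.8 × 30, A = 24 cm², y = 17.2 cm, Ī = 1 800 cm⁴.
Top flange: 14 × 2.2, A = 30.8 cm², y = 33.3 cm, Ī = 12.42 cm⁴.
Hole (subtracted): ⌀1, A = 0.7854 cm², y = 1.1 cm, Ī = 0.04909 cm⁴.
Centroid: ȳ = ΣA·y / ΣA = 17.35 cm.
Transfer each piece to the centroidal x-axis using Ī + A·d² with d = y − 17.35:
  bottom flange: d = -16.25 cm → contributes +8 145 cm⁴
  web: d = -0.1491 cm → contributes +1 801 cm⁴
  top flange: d = 15.95 cm → contributes +7 849 cm⁴
  hole: d = -16.25 cm → contributes −207.4 cm⁴
Total I = 17 587 cm⁴.

I_xx ≈ 1.8 × 10⁴ cm⁴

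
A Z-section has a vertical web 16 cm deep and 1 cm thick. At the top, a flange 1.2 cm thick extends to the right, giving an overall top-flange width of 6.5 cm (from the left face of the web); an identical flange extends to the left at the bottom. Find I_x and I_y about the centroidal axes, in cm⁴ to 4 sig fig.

I_x ≈ 1066 cm⁴, I_y ≈ 174.0 cm⁴

Break the section into simple shapes (no overlaps), measuring from the bottom-left corner of the bounding box.
Web: 1 × 16, A = 16 cm², y = 8 cm, Ī = 341.333 cm⁴.
Top flange (beyond web): 5.5 × 1.2, A = 6.6 cm², y = 15.4 cm, Ī = 0.792 cm⁴.
Bottom flange (beyond web): 5.5 × 1.2, A = 6.6 cm², y = 0.6 cm, Ī = 0.792 cm⁴.
Centroid: ȳ = ΣA·y / ΣA = 8 cm.
Transfer each piece to the centroidal x-axis using Ī + A·d² with d = y − 8:
  web: d = 0 cm → contributes +341.333 cm⁴
  top flange (beyond web): d = 7.4 cm → contributes +362.208 cm⁴
  bottom flange (beyond web): d = -7.4 cm → contributes +362.208 cm⁴
Total I = 1065.75 cm⁴.
For the y-axis: x̄ = 6 cm.
Repeating about the centroidal y-axis gives I_y = 174.033 cm⁴.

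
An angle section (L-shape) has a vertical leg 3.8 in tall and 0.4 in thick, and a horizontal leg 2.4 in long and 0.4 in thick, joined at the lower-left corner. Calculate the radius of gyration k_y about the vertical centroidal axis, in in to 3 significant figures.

Split into non-overlapping primitives; take the origin at the lower-left of the bounding box.
Vertical leg: 0.4 × 3.8, A = 1.52 in², x = 0.2 in, Ī = 0.020267 in⁴.
Horizontal leg (remainder): 2 × 0.4, A = 0.8 in², x = 1.4 in, Ī = 0.26667 in⁴.
Centroid: x̄ = ΣA·x / ΣA = 0.61379 in.
Transfer each piece to the vertical centroidal axis using Ī + A·d² with d = x − 0.61379:
  vertical leg: d = -0.41379 in → contributes +0.28053 in⁴
  horizontal leg (remainder): d = 0.78621 in → contributes +0.76116 in⁴
Total I = 1.0417 in⁴.
Radius of gyration: k = √(I/A) = √(1.0417 / 2.32) = 0.67008 in.

k_y ≈ 0.670 in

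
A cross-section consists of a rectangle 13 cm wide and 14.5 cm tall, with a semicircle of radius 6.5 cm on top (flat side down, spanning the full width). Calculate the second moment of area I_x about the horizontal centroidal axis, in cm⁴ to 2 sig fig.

I_x ≈ 8400 cm⁴

Treat the section as a set of non-overlapping primitives; coordinates are from the bounding-box lower-left.
Rectangular body: 13 × 14.5, A = 188.5 cm², y = 7.25 cm, Ī = 3 303 cm⁴.
Semicircular cap: semicircle r = 6.5, A = 66.37 cm², y = 17.26 cm, Ī = 195.9 cm⁴.
Centroid: ȳ = ΣA·y / ΣA = 9.856 cm.
Transfer each piece to the horizontal centroidal axis using Ī + A·d² with d = y − 9.856:
  rectangular body: d = -2.606 cm → contributes +4 583 cm⁴
  semicircular cap: d = 7.402 cm → contributes +3 833 cm⁴
Total I = 8 416 cm⁴.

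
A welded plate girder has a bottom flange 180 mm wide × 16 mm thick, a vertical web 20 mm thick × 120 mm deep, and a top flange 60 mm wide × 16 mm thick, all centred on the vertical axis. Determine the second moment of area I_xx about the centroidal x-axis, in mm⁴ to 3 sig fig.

Decompose the section into non-overlapping parts with the origin at the bottom-left of its bounding rectangle.
Bottom plate: 180 × 16, A = 2 880 mm², y = 8 mm, Ī = 61 440 mm⁴.
Web plate: 20 × 120, A = 2 400 mm², y = 76 mm, Ī = 2 880 000 mm⁴.
Top plate: 60 × 16, A = 960 mm², y = 144 mm, Ī = 20 480 mm⁴.
Centroid: ȳ = ΣA·y / ΣA = 55.077 mm.
Transfer each piece to the centroidal x-axis using Ī + A·d² with d = y − 55.077:
  bottom plate: d = -47.077 mm → contributes +6 444 202 mm⁴
  web plate: d = 20.923 mm → contributes +3 930 660 mm⁴
  top plate: d = 88.923 mm → contributes +7 611 501 mm⁴
Total I = 17 986 363 mm⁴.

I_xx ≈ 1.80 × 10⁷ mm⁴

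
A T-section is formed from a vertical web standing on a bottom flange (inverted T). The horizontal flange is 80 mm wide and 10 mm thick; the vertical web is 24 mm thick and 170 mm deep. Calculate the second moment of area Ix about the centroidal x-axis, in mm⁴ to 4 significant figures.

Decompose the section into non-overlapping parts with the origin at the bottom-left of its bounding rectangle.
Flange: 80 × 10, A = 800 mm², y = 5 mm, Ī = 6666.67 mm⁴.
Web: 24 × 170, A = 4 080 mm², y = 95 mm, Ī = 9 826 000 mm⁴.
Centroid: ȳ = ΣA·y / ΣA = 80.2459 mm.
Transfer each piece to the centroidal x-axis using Ī + A·d² with d = y − 80.2459:
  flange: d = -75.2459 mm → contributes +4 536 223 mm⁴
  web: d = 14.7541 mm → contributes +10 714 148 mm⁴
Total I = 15 250 372 mm⁴.

Ix ≈ 1.525 × 10⁷ mm⁴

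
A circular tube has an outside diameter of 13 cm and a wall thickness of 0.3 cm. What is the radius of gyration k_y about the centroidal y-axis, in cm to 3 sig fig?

k_y ≈ 4.49 cm

Decompose the section into non-overlapping parts with the origin at the bottom-left of its bounding rectangle.
Outer circle: ⌀13, A = 132.73 cm², x = 6.5 cm, Ī = 1 402 cm⁴.
Bore (subtracted): ⌀12.4, A = 120.76 cm², x = 6.5 cm, Ī = 1160.5 cm⁴.
By symmetry the centroid is at mid-width, x̄ = 6.5 cm.
All pieces are centred on the centroidal y-axis, so I = ΣĪ (holes subtracted) = 241.45 cm⁴.
Radius of gyration: k = √(I/A) = √(241.45 / 11.969) = 4.4914 cm.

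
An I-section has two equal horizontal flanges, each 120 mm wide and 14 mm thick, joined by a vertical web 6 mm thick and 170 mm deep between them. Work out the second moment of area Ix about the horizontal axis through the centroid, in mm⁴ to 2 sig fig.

Decompose the section into non-overlapping parts with the origin at the bottom-left of its bounding rectangle.
Bottom flange: 120 × 14, A = 1 680 mm², y = 7 mm, Ī = 27 440 mm⁴.
Web: 6 × 170, A = 1 020 mm², y = 99 mm, Ī = 2 456 500 mm⁴.
Top flange: 120 × 14, A = 1 680 mm², y = 191 mm, Ī = 27 440 mm⁴.
By symmetry the centroid is at mid-height, ȳ = 99 mm.
Transfer each piece to the horizontal axis through the centroid using Ī + A·d² with d = y − 99:
  bottom flange: d = -92 mm → contributes +14 246 960 mm⁴
  web: d = 0 mm → contributes +2 456 500 mm⁴
  top flange: d = 92 mm → contributes +14 246 960 mm⁴
Total I = 30 950 420 mm⁴.

Ix ≈ 3.1 × 10⁷ mm⁴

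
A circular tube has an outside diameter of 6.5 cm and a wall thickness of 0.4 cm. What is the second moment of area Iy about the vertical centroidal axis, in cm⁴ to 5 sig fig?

Split into non-overlapping primitives; take the origin at the lower-left of the bounding box.
Outer circle: ⌀6.5, A = 33.18307 cm², x = 3.25 cm, Ī = 87.62405 cm⁴.
Bore (subtracted): ⌀5.7, A = 25.51759 cm², x = 3.25 cm, Ī = 51.81665 cm⁴.
By symmetry the centroid is at mid-width, x̄ = 3.25 cm.
All pieces are centred on the vertical centroidal axis, so I = ΣĪ (holes subtracted) = 35.8074 cm⁴.

Iy ≈ 35.807 cm⁴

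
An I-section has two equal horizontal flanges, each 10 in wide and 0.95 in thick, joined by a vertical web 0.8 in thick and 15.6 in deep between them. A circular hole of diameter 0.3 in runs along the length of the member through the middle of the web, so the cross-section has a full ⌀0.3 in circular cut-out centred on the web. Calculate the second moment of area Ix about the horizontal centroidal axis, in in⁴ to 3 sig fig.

Ix ≈ 1560 in⁴

Break the section into simple shapes (no overlaps), measuring from the bottom-left corner of the bounding box.
Bottom flange: 10 × 0.95, A = 9.5 in², y = 0.475 in, Ī = 0.71448 in⁴.
Web: 0.8 × 15.6, A = 12.48 in², y = 8.75 in, Ī = 253.09 in⁴.
Top flange: 10 × 0.95, A = 9.5 in², y = 17.025 in, Ī = 0.71448 in⁴.
Hole (subtracted): ⌀0.3, A = 0.070686 in², y = 8.75 in, Ī = 0.00039761 in⁴.
By symmetry the centroid is at mid-height, ȳ = 8.75 in.
Transfer each piece to the horizontal centroidal axis using Ī + A·d² with d = y − 8.75:
  bottom flange: d = -8.275 in → contributes +651.23 in⁴
  web: d = 0 in → contributes +253.09 in⁴
  top flange: d = 8.275 in → contributes +651.23 in⁴
  hole: d = 0 in → contributes −0.00039761 in⁴
Total I = 1555.6 in⁴.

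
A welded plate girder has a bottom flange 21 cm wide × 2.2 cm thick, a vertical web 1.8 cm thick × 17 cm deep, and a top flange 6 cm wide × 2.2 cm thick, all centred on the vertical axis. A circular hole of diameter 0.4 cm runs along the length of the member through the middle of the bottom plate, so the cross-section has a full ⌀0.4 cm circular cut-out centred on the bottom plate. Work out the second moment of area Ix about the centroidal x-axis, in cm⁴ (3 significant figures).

Ix ≈ 5120 cm⁴

Break the section into simple shapes (no overlaps), measuring from the bottom-left corner of the bounding box.
Bottom plate: 21 × 2.2, A = 46.2 cm², y = 1.1 cm, Ī = 18.634 cm⁴.
Web plate: 1.8 × 17, A = 30.6 cm², y = 10.7 cm, Ī = 736.95 cm⁴.
Top plate: 6 × 2.2, A = 13.2 cm², y = 20.3 cm, Ī = 5.324 cm⁴.
Hole (subtracted): ⌀0.4, A = 0.12566 cm², y = 1.1 cm, Ī = 0.0012566 cm⁴.
Centroid: ȳ = ΣA·y / ΣA = 7.1885 cm.
Transfer each piece to the centroidal x-axis using Ī + A·d² with d = y − 7.1885:
  bottom plate: d = -6.0885 cm → contributes +1731.3 cm⁴
  web plate: d = 3.5115 cm → contributes +1114.3 cm⁴
  top plate: d = 13.111 cm → contributes +2274.6 cm⁴
  hole: d = -6.0885 cm → contributes −4.6596 cm⁴
Total I = 5115.4 cm⁴.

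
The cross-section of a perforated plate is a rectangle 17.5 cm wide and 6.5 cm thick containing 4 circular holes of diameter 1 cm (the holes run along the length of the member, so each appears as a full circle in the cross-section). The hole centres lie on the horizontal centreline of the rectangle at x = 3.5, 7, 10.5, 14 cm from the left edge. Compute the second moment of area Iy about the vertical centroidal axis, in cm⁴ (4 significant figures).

Iy ≈ 2855 cm⁴

Treat the section as a set of non-overlapping primitives; coordinates are from the bounding-box lower-left.
Plate: 17.5 × 6.5, A = 113.75 cm², x = 8.75 cm, Ī = 2902.99 cm⁴.
Hole 1 (subtracted): ⌀1, A = 0.785398 cm², x = 3.5 cm, Ī = 0.0490874 cm⁴.
Hole 2 (subtracted): ⌀1, A = 0.785398 cm², x = 7 cm, Ī = 0.0490874 cm⁴.
Hole 3 (subtracted): ⌀1, A = 0.785398 cm², x = 10.5 cm, Ī = 0.0490874 cm⁴.
Hole 4 (subtracted): ⌀1, A = 0.785398 cm², x = 14 cm, Ī = 0.0490874 cm⁴.
By symmetry the centroid is at mid-width, x̄ = 8.75 cm.
Transfer each piece to the vertical centroidal axis using Ī + A·d² with d = x − 8.75:
  plate: d = 0 cm → contributes +2902.99 cm⁴
  hole 1: d = -5.25 cm → contributes −21.6966 cm⁴
  hole 2: d = -1.75 cm → contributes −2.45437 cm⁴
  hole 3: d = 1.75 cm → contributes −2.45437 cm⁴
  hole 4: d = 5.25 cm → contributes −21.6966 cm⁴
Total I = 2854.69 cm⁴.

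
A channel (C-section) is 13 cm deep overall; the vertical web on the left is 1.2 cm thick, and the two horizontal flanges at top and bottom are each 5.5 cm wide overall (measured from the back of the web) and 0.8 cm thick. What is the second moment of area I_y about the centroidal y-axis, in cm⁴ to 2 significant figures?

I_y ≈ 49 cm⁴

Treat the section as a set of non-overlapping primitives; coordinates are from the bounding-box lower-left.
Web: 1.2 × 13, A = 15.6 cm², x = 0.6 cm, Ī = 1.872 cm⁴.
Top flange (beyond web): 4.3 × 0.8, A = 3.44 cm², x = 3.35 cm, Ī = 5.3 cm⁴.
Bottom flange (beyond web): 4.3 × 0.8, A = 3.44 cm², x = 3.35 cm, Ī = 5.3 cm⁴.
Centroid: x̄ = ΣA·x / ΣA = 1.442 cm.
Transfer each piece to the centroidal y-axis using Ī + A·d² with d = x − 1.442:
  web: d = -0.8416 cm → contributes +12.92 cm⁴
  top flange (beyond web): d = 1.908 cm → contributes +17.83 cm⁴
  bottom flange (beyond web): d = 1.908 cm → contributes +17.83 cm⁴
Total I = 48.58 cm⁴.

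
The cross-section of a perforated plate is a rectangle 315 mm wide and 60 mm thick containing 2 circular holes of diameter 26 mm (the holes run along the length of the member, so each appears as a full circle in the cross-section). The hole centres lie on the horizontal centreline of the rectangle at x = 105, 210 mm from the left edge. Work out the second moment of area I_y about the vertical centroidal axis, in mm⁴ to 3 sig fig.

Split into non-overlapping primitives; take the origin at the lower-left of the bounding box.
Plate: 315 × 60, A = 18 900 mm², x = 157.5 mm, Ī = 156 279 375 mm⁴.
Hole 1 (subtracted): ⌀26, A = 530.93 mm², x = 105 mm, Ī = 22 432 mm⁴.
Hole 2 (subtracted): ⌀26, A = 530.93 mm², x = 210 mm, Ī = 22 432 mm⁴.
By symmetry the centroid is at mid-width, x̄ = 157.5 mm.
Transfer each piece to the vertical centroidal axis using Ī + A·d² with d = x − 157.5:
  plate: d = 0 mm → contributes +156 279 375 mm⁴
  hole 1: d = -52.5 mm → contributes −1 485 805 mm⁴
  hole 2: d = 52.5 mm → contributes −1 485 805 mm⁴
Total I = 153 307 765 mm⁴.

I_y ≈ 1.53 × 10⁸ mm⁴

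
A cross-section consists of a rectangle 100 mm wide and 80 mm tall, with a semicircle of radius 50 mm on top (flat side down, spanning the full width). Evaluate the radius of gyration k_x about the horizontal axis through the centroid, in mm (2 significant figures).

Decompose the section into non-overlapping parts with the origin at the bottom-left of its bounding rectangle.
Rectangular body: 100 × 80, A = 8 000 mm², y = 40 mm, Ī = 4 266 667 mm⁴.
Semicircular cap: semicircle r = 50, A = 3 927 mm², y = 101.2 mm, Ī = 685 981 mm⁴.
Centroid: ȳ = ΣA·y / ΣA = 60.16 mm.
Transfer each piece to the horizontal axis through the centroid using Ī + A·d² with d = y − 60.16:
  rectangular body: d = -20.16 mm → contributes +7 517 120 mm⁴
  semicircular cap: d = 41.06 mm → contributes +7 307 751 mm⁴
Total I = 14 824 871 mm⁴.
Radius of gyration: k = √(I/A) = √(14 824 871 / 11 927) = 35.26 mm.

k_x ≈ 35 mm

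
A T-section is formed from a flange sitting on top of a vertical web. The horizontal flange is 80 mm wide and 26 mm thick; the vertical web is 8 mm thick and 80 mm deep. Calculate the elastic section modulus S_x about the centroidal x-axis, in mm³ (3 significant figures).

Split into non-overlapping primitives; take the origin at the lower-left of the bounding box.
Flange: 80 × 26, A = 2 080 mm², y = 93 mm, Ī = 117 173 mm⁴.
Web: 8 × 80, A = 640 mm², y = 40 mm, Ī = 341 333 mm⁴.
Centroid: ȳ = ΣA·y / ΣA = 80.529 mm.
Transfer each piece to the centroidal x-axis using Ī + A·d² with d = y − 80.529:
  flange: d = 12.471 mm → contributes +440 646 mm⁴
  web: d = -40.529 mm → contributes +1 392 619 mm⁴
Total I = 1 833 264 mm⁴.
Extreme fibre distance c = 80.529 mm; S = I/c = 22 765 mm³.

S_x ≈ 2.28 × 10⁴ mm³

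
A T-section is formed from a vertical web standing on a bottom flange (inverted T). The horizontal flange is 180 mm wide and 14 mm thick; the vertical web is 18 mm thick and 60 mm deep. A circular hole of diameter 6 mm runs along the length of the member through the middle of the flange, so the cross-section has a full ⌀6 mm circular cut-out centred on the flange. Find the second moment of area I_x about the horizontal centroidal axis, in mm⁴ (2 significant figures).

Treat the section as a set of non-overlapping primitives; coordinates are from the bounding-box lower-left.
Flange: 180 × 14, A = 2 520 mm², y = 7 mm, Ī = 41 160 mm⁴.
Web: 18 × 60, A = 1 080 mm², y = 44 mm, Ī = 324 000 mm⁴.
Hole (subtracted): ⌀6, A = 28.27 mm², y = 7 mm, Ī = 63.62 mm⁴.
Centroid: ȳ = ΣA·y / ΣA = 18.19 mm.
Transfer each piece to the horizontal centroidal axis using Ī + A·d² with d = y − 18.19:
  flange: d = -11.19 mm → contributes +356 584 mm⁴
  web: d = 25.81 mm → contributes +1 043 567 mm⁴
  hole: d = -11.19 mm → contributes −3 603 mm⁴
Total I = 1 396 549 mm⁴.

I_x ≈ 1.4 × 10⁶ mm⁴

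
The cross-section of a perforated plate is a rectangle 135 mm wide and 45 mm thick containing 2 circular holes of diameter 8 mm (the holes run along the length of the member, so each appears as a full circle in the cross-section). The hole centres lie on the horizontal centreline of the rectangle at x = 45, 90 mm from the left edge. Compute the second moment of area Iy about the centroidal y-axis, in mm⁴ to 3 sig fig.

Iy ≈ 9.18 × 10⁶ mm⁴

Split into non-overlapping primitives; take the origin at the lower-left of the bounding box.
Plate: 135 × 45, A = 6 075 mm², x = 67.5 mm, Ī = 9 226 406 mm⁴.
Hole 1 (subtracted): ⌀8, A = 50.265 mm², x = 45 mm, Ī = 201.06 mm⁴.
Hole 2 (subtracted): ⌀8, A = 50.265 mm², x = 90 mm, Ī = 201.06 mm⁴.
By symmetry the centroid is at mid-width, x̄ = 67.5 mm.
Transfer each piece to the centroidal y-axis using Ī + A·d² with d = x − 67.5:
  plate: d = 0 mm → contributes +9 226 406 mm⁴
  hole 1: d = -22.5 mm → contributes −25 648 mm⁴
  hole 2: d = 22.5 mm → contributes −25 648 mm⁴
Total I = 9 175 110 mm⁴.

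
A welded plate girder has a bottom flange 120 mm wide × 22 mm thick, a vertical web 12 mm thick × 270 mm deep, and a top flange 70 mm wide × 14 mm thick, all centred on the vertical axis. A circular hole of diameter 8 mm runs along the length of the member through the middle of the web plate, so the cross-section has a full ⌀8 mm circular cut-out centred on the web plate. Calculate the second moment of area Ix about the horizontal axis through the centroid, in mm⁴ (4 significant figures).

Ix ≈ 8.693 × 10⁷ mm⁴

Decompose the section into non-overlapping parts with the origin at the bottom-left of its bounding rectangle.
Bottom plate: 120 × 22, A = 2 640 mm², y = 11 mm, Ī = 106 480 mm⁴.
Web plate: 12 × 270, A = 3 240 mm², y = 157 mm, Ī = 19 683 000 mm⁴.
Top plate: 70 × 14, A = 980 mm², y = 299 mm, Ī = 16006.7 mm⁴.
Hole (subtracted): ⌀8, A = 50.2655 mm², y = 157 mm, Ī = 201.062 mm⁴.
Centroid: ȳ = ΣA·y / ΣA = 120.834 mm.
Transfer each piece to the horizontal axis through the centroid using Ī + A·d² with d = y − 120.834:
  bottom plate: d = -109.834 mm → contributes +31 954 213 mm⁴
  web plate: d = 36.1659 mm → contributes +23 920 824 mm⁴
  top plate: d = 178.166 mm → contributes +31 124 224 mm⁴
  hole: d = 36.1659 mm → contributes −65946.8 mm⁴
Total I = 86 933 314 mm⁴.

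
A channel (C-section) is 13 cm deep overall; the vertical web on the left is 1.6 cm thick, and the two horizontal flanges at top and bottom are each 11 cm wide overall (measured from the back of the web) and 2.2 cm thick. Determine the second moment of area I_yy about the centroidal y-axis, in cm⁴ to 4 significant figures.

I_yy ≈ 727.6 cm⁴

Break the section into simple shapes (no overlaps), measuring from the bottom-left corner of the bounding box.
Web: 1.6 × 13, A = 20.8 cm², x = 0.8 cm, Ī = 4.43733 cm⁴.
Top flange (beyond web): 9.4 × 2.2, A = 20.68 cm², x = 6.3 cm, Ī = 152.274 cm⁴.
Bottom flange (beyond web): 9.4 × 2.2, A = 20.68 cm², x = 6.3 cm, Ī = 152.274 cm⁴.
Centroid: x̄ = ΣA·x / ΣA = 4.45959 cm.
Transfer each piece to the centroidal y-axis using Ī + A·d² with d = x − 4.45959:
  web: d = -3.65959 cm → contributes +283.003 cm⁴
  top flange (beyond web): d = 1.84041 cm → contributes +222.319 cm⁴
  bottom flange (beyond web): d = 1.84041 cm → contributes +222.319 cm⁴
Total I = 727.642 cm⁴.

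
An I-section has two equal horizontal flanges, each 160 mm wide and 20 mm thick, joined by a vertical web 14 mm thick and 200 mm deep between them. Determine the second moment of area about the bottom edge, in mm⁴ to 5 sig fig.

I_base ≈ 2.1947 × 10⁸ mm⁴

Treat the section as a set of non-overlapping primitives; coordinates are from the bounding-box lower-left.
Bottom flange: 160 × 20, A = 3 200 mm², y = 10 mm, Ī = 106666.7 mm⁴.
Web: 14 × 200, A = 2 800 mm², y = 120 mm, Ī = 9 333 333 mm⁴.
Top flange: 160 × 20, A = 3 200 mm², y = 230 mm, Ī = 106666.7 mm⁴.
Transfer each piece to the base of the section using Ī + A·d² with d = y − 0:
  bottom flange: d = 10 mm → contributes +426666.7 mm⁴
  web: d = 120 mm → contributes +49 653 333 mm⁴
  top flange: d = 230 mm → contributes +169 386 667 mm⁴
Total I = 219 466 667 mm⁴.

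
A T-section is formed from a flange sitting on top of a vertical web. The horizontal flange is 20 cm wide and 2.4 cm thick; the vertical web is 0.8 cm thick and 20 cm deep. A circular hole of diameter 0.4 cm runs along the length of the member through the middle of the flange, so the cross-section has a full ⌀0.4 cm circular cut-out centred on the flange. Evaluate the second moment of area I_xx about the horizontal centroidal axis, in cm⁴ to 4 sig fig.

I_xx ≈ 2061 cm⁴

Break the section into simple shapes (no overlaps), measuring from the bottom-left corner of the bounding box.
Flange: 20 × 2.4, A = 48 cm², y = 21.2 cm, Ī = 23.04 cm⁴.
Web: 0.8 × 20, A = 16 cm², y = 10 cm, Ī = 533.333 cm⁴.
Hole (subtracted): ⌀0.4, A = 0.125664 cm², y = 21.2 cm, Ī = 0.00125664 cm⁴.
Centroid: ȳ = ΣA·y / ΣA = 18.3945 cm.
Transfer each piece to the horizontal centroidal axis using Ī + A·d² with d = y − 18.3945:
  flange: d = 2.80551 cm → contributes +400.842 cm⁴
  web: d = -8.39449 cm → contributes +1660.81 cm⁴
  hole: d = 2.80551 cm → contributes −0.99034 cm⁴
Total I = 2060.66 cm⁴.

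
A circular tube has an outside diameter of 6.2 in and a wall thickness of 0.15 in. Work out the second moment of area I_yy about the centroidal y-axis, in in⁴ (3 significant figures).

I_yy ≈ 13.1 in⁴

Treat the section as a set of non-overlapping primitives; coordinates are from the bounding-box lower-left.
Outer circle: ⌀6.2, A = 30.191 in², x = 3.1 in, Ī = 72.533 in⁴.
Bore (subtracted): ⌀5.9, A = 27.34 in², x = 3.1 in, Ī = 59.481 in⁴.
By symmetry the centroid is at mid-width, x̄ = 3.1 in.
All pieces are centred on the centroidal y-axis, so I = ΣĪ (holes subtracted) = 13.052 in⁴.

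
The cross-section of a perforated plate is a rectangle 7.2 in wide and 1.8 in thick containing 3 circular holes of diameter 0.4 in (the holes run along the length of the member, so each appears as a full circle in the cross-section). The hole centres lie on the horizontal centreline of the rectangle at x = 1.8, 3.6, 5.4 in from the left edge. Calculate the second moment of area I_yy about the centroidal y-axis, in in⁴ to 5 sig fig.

Treat the section as a set of non-overlapping primitives; coordinates are from the bounding-box lower-left.
Plate: 7.2 × 1.8, A = 12.96 in², x = 3.6 in, Ī = 55.9872 in⁴.
Hole 1 (subtracted): ⌀0.4, A = 0.1256637 in², x = 1.8 in, Ī = 0.001256637 in⁴.
Hole 2 (subtracted): ⌀0.4, A = 0.1256637 in², x = 3.6 in, Ī = 0.001256637 in⁴.
Hole 3 (subtracted): ⌀0.4, A = 0.1256637 in², x = 5.4 in, Ī = 0.001256637 in⁴.
By symmetry the centroid is at mid-width, x̄ = 3.6 in.
Transfer each piece to the centroidal y-axis using Ī + A·d² with d = x − 3.6:
  plate: d = 0 in → contributes +55.9872 in⁴
  hole 1: d = -1.8 in → contributes −0.408407 in⁴
  hole 2: d = 0 in → contributes −0.001256637 in⁴
  hole 3: d = 1.8 in → contributes −0.408407 in⁴
Total I = 55.16913 in⁴.

I_yy ≈ 55.169 in⁴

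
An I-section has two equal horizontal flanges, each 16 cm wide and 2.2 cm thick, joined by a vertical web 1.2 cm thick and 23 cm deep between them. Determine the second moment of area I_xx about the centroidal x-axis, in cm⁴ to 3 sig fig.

Treat the section as a set of non-overlapping primitives; coordinates are from the bounding-box lower-left.
Bottom flange: 16 × 2.2, A = 35.2 cm², y = 1.1 cm, Ī = 14.197 cm⁴.
Web: 1.2 × 23, A = 27.6 cm², y = 13.7 cm, Ī = 1216.7 cm⁴.
Top flange: 16 × 2.2, A = 35.2 cm², y = 26.3 cm, Ī = 14.197 cm⁴.
By symmetry the centroid is at mid-height, ȳ = 13.7 cm.
Transfer each piece to the centroidal x-axis using Ī + A·d² with d = y − 13.7:
  bottom flange: d = -12.6 cm → contributes +5602.5 cm⁴
  web: d = 0 cm → contributes +1216.7 cm⁴
  top flange: d = 12.6 cm → contributes +5602.5 cm⁴
Total I = 12 422 cm⁴.

I_xx ≈ 1.24 × 10⁴ cm⁴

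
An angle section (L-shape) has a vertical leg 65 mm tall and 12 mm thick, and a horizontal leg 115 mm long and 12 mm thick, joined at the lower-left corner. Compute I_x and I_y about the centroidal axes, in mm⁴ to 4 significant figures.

I_x ≈ 6.253 × 10⁵ mm⁴, I_y ≈ 2.683 × 10⁶ mm⁴

Decompose the section into non-overlapping parts with the origin at the bottom-left of its bounding rectangle.
Vertical leg: 12 × 65, A = 780 mm², y = 32.5 mm, Ī = 274 625 mm⁴.
Horizontal leg (remainder): 103 × 12, A = 1 236 mm², y = 6 mm, Ī = 14 832 mm⁴.
Centroid: ȳ = ΣA·y / ΣA = 16.253 mm.
Transfer each piece to the centroidal x-axis using Ī + A·d² with d = y − 16.253:
  vertical leg: d = 16.247 mm → contributes +480 518 mm⁴
  horizontal leg (remainder): d = -10.253 mm → contributes +144 765 mm⁴
Total I = 625 283 mm⁴.
For the y-axis: x̄ = 41.253 mm.
Repeating about the centroidal y-axis gives I_y = 2 683 183 mm⁴.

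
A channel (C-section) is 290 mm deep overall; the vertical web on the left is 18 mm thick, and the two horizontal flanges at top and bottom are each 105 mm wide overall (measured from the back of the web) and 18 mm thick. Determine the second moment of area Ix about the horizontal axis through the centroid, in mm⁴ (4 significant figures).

Ix ≈ 9.460 × 10⁷ mm⁴

Treat the section as a set of non-overlapping primitives; coordinates are from the bounding-box lower-left.
Web: 18 × 290, A = 5 220 mm², y = 145 mm, Ī = 36 583 500 mm⁴.
Top flange (beyond web): 87 × 18, A = 1 566 mm², y = 281 mm, Ī = 42 282 mm⁴.
Bottom flange (beyond web): 87 × 18, A = 1 566 mm², y = 9 mm, Ī = 42 282 mm⁴.
By symmetry the centroid is at mid-height, ȳ = 145 mm.
Transfer each piece to the horizontal axis through the centroid using Ī + A·d² with d = y − 145:
  web: d = 0 mm → contributes +36 583 500 mm⁴
  top flange (beyond web): d = 136 mm → contributes +29 007 018 mm⁴
  bottom flange (beyond web): d = -136 mm → contributes +29 007 018 mm⁴
Total I = 94 597 536 mm⁴.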